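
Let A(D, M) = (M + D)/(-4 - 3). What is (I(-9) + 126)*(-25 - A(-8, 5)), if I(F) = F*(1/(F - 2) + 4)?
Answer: -177822/77 ≈ -2309.4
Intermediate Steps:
A(D, M) = -D/7 - M/7 (A(D, M) = (D + M)/(-7) = (D + M)*(-1/7) = -D/7 - M/7)
I(F) = F*(4 + 1/(-2 + F)) (I(F) = F*(1/(-2 + F) + 4) = F*(4 + 1/(-2 + F)))
(I(-9) + 126)*(-25 - A(-8, 5)) = (-9*(-7 + 4*(-9))/(-2 - 9) + 126)*(-25 - (-1/7*(-8) - 1/7*5)) = (-9*(-7 - 36)/(-11) + 126)*(-25 - (8/7 - 5/7)) = (-9*(-1/11)*(-43) + 126)*(-25 - 1*3/7) = (-387/11 + 126)*(-25 - 3/7) = (999/11)*(-178/7) = -177822/77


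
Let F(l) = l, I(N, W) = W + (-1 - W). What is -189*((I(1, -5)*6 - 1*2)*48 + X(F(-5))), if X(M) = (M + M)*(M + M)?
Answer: 53676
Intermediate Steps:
I(N, W) = -1
X(M) = 4*M² (X(M) = (2*M)*(2*M) = 4*M²)
-189*((I(1, -5)*6 - 1*2)*48 + X(F(-5))) = -189*((-1*6 - 1*2)*48 + 4*(-5)²) = -189*((-6 - 2)*48 + 4*25) = -189*(-8*48 + 100) = -189*(-384 + 100) = -189*(-284) = 53676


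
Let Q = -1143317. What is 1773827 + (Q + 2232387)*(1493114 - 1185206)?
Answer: 335335139387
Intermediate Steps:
1773827 + (Q + 2232387)*(1493114 - 1185206) = 1773827 + (-1143317 + 2232387)*(1493114 - 1185206) = 1773827 + 1089070*307908 = 1773827 + 335333365560 = 335335139387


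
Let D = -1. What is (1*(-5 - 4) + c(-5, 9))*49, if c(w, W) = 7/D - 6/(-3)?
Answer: -686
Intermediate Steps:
c(w, W) = -5 (c(w, W) = 7/(-1) - 6/(-3) = 7*(-1) - 6*(-⅓) = -7 + 2 = -5)
(1*(-5 - 4) + c(-5, 9))*49 = (1*(-5 - 4) - 5)*49 = (1*(-9) - 5)*49 = (-9 - 5)*49 = -14*49 = -686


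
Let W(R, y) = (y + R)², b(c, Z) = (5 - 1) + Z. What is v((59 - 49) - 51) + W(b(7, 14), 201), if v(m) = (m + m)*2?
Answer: 47797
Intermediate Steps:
v(m) = 4*m (v(m) = (2*m)*2 = 4*m)
b(c, Z) = 4 + Z
W(R, y) = (R + y)²
v((59 - 49) - 51) + W(b(7, 14), 201) = 4*((59 - 49) - 51) + ((4 + 14) + 201)² = 4*(10 - 51) + (18 + 201)² = 4*(-41) + 219² = -164 + 47961 = 47797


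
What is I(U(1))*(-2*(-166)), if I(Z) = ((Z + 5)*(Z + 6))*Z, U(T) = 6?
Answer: 262944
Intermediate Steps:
I(Z) = Z*(5 + Z)*(6 + Z) (I(Z) = ((5 + Z)*(6 + Z))*Z = Z*(5 + Z)*(6 + Z))
I(U(1))*(-2*(-166)) = (6*(30 + 6² + 11*6))*(-2*(-166)) = (6*(30 + 36 + 66))*332 = (6*132)*332 = 792*332 = 262944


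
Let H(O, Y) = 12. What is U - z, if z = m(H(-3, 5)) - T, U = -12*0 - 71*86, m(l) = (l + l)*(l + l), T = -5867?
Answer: -12549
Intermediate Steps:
m(l) = 4*l² (m(l) = (2*l)*(2*l) = 4*l²)
U = -6106 (U = 0 - 6106 = -6106)
z = 6443 (z = 4*12² - 1*(-5867) = 4*144 + 5867 = 576 + 5867 = 6443)
U - z = -6106 - 1*6443 = -6106 - 6443 = -12549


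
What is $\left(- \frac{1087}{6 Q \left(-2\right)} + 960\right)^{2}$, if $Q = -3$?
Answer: $\frac{1120441729}{1296} \approx 8.6454 \cdot 10^{5}$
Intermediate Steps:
$\left(- \frac{1087}{6 Q \left(-2\right)} + 960\right)^{2} = \left(- \frac{1087}{6 \left(-3\right) \left(-2\right)} + 960\right)^{2} = \left(- \frac{1087}{\left(-18\right) \left(-2\right)} + 960\right)^{2} = \left(- \frac{1087}{36} + 960\right)^{2} = \left(\frac{33473}{36}\right)^{2} = \frac{1120441729}{1296}$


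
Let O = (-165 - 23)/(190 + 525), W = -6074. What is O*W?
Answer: 1141912/715 ≈ 1597.1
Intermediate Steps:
O = -188/715 ≈ -0.26294
O*W = -188/715*(-6074) = 1141912/715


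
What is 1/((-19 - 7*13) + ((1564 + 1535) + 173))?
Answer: 1/3162 ≈ 0.00031626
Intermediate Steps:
1/((-19 - 7*13) + ((1564 + 1535) + 173)) = 1/((-19 - 91) + (3099 + 173)) = 1/(-110 + 3272) = 1/3162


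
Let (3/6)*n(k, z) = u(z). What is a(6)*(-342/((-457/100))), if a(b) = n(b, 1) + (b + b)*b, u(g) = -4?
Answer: 2188800/457 ≈ 4789.5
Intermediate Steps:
n(k, z) = -8 (n(k, z) = 2*(-4) = -8)
a(b) = -8 + 2*b² (a(b) = -8 + (b + b)*b = -8 + (2*b)*b = -8 + 2*b²)
a(6)*(-342/((-457/100))) = (-8 + 2*6²)*(-342/((-457/100))) = (-8 + 2*36)*(-342/((-457*1/100))) = (-8 + 72)*(-342/(-457/100)) = 64*(-342*(-100/457)) = 64*(34200/457) = 2188800/457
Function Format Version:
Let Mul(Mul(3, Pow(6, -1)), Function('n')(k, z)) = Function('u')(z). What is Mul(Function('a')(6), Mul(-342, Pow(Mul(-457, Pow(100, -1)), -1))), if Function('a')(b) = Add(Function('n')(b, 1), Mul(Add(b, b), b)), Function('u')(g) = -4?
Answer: Rational(2188800, 457) ≈ 4789.5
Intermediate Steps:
Function('n')(k, z) = -8 (Function('n')(k, z) = Mul(2, -4) = -8)
Function('a')(b) = Add(-8, Mul(2, Pow(b, 2))) (Function('a')(b) = Add(-8, Mul(Add(b, b), b)) = Add(-8, Mul(Mul(2, b), b)) = Add(-8, Mul(2, Pow(b, 2))))
Mul(Function('a')(6), Mul(-342, Pow(Mul(-457, Pow(100, -1)), -1))) = Mul(Add(-8, Mul(2, Pow(6, 2))), Mul(-342, Pow(Mul(-457, Pow(100, -1)), -1))) = Mul(Add(-8, Mul(2, 36)), Mul(-342, Pow(Mul(-457, Rational(1, 100)), -1))) = Mul(Add(-8, 72), Mul(-342, Pow(Rational(-457, 100), -1))) = Mul(64, Mul(-342, Rational(-100, 457))) = Mul(64, Rational(34200, 457)) = Rational(2188800, 457)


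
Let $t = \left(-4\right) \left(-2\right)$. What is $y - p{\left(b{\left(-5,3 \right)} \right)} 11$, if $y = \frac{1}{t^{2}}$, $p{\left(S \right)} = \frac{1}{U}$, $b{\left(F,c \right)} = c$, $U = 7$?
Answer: $- \frac{697}{448} \approx -1.5558$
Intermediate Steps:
$t = 8$
$p{\left(S \right)} = \frac{1}{7}$
$y = \frac{1}{64}$ ($y = \frac{1}{8^{2}} = \frac{1}{64} \approx 0.015625$)
$y - p{\left(b{\left(-5,3 \right)} \right)} 11 = \frac{1}{64} - \frac{1}{7} \cdot 11 = \frac{1}{64} - \frac{11}{7} = - \frac{697}{448}$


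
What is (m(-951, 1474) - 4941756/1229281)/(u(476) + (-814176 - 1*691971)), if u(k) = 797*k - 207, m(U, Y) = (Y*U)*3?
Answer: 2584763687619/692688779971 ≈ 3.7315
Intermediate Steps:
m(U, Y) = 3*U*Y (m(U, Y) = (U*Y)*3 = 3*U*Y)
u(k) = -207 + 797*k
(m(-951, 1474) - 4941756/1229281)/(u(476) + (-814176 - 1*691971)) = (3*(-951)*1474 - 4941756/1229281)/((-207 + 797*476) + (-814176 - 1*691971)) = (-4205322 - 4941756*1/1229281)/((-207 + 379372) + (-814176 - 691971)) = (-4205322 - 4941756/1229281)/(379165 - 1506147) = -5169527375238/1229281/(-1126982) = -5169527375238/1229281*(-1/1126982) = 2584763687619/692688779971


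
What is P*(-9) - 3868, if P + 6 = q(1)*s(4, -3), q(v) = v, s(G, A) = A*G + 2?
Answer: -3724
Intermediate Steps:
s(G, A) = 2 + A*G
P = -16 (P = -6 + 1*(2 - 3*4) = -6 + 1*(2 - 12) = -6 + 1*(-10) = -6 - 10 = -16)
P*(-9) - 3868 = -16*(-9) - 3868 = 144 - 3868 = -3724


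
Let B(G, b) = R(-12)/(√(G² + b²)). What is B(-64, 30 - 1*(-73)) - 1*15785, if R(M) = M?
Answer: -15785 - 12*√14705/14705 ≈ -15785.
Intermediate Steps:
B(G, b) = -12/√(G² + b²)
B(-64, 30 - 1*(-73)) - 1*15785 = -12/√((-64)² + (30 - 1*(-73))²) - 1*15785 = -12/√(4096 + (30 + 73)²) - 15785 = -12/√(4096 + 103²) - 15785 = -12/√(4096 + 10609) - 15785 = -12*√14705/14705 - 15785 = -15785 - 12*√14705/14705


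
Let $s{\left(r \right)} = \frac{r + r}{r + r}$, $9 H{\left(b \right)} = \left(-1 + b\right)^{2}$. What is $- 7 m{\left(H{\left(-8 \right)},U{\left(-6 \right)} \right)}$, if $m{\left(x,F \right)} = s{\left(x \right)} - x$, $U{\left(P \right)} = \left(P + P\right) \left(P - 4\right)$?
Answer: $56$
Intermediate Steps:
$H{\left(b \right)} = \frac{\left(-1 + b\right)^{2}}{9}$
$s{\left(r \right)} = 1$ ($s{\left(r \right)} = \frac{2 r}{2 r} = 2 r \frac{1}{2 r} = 1$)
$U{\left(P \right)} = 2 P \left(-4 + P\right)$
$m{\left(x,F \right)} = 1 - x$
$- 7 m{\left(H{\left(-8 \right)},U{\left(-6 \right)} \right)} = - 7 \left(1 - \frac{\left(-1 - 8\right)^{2}}{9}\right) = - 7 \left(1 - \frac{\left(-9\right)^{2}}{9}\right) = - 7 \left(1 - \frac{1}{9} \cdot 81\right) = - 7 \left(1 - 9\right) = \left(-7\right) \left(-8\right) = 56$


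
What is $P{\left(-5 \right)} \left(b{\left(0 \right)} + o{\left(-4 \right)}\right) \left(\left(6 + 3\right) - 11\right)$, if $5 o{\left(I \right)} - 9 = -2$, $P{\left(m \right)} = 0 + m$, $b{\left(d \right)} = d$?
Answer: $14$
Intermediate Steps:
$P{\left(m \right)} = m$
$o{\left(I \right)} = \frac{7}{5}$ ($o{\left(I \right)} = \frac{9}{5} + \frac{1}{5} \left(-2\right) = \frac{9}{5} - \frac{2}{5} = \frac{7}{5}$)
$P{\left(-5 \right)} \left(b{\left(0 \right)} + o{\left(-4 \right)}\right) \left(\left(6 + 3\right) - 11\right) = - 5 \left(0 + \frac{7}{5}\right) \left(\left(6 + 3\right) - 11\right) = \left(-5\right) \frac{7}{5} \left(9 - 11\right) = \left(-7\right) \left(-2\right) = 14$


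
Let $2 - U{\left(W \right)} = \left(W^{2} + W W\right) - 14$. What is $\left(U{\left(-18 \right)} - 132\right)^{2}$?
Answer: $583696$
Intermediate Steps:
$U{\left(W \right)} = 16 - 2 W^{2}$ ($U{\left(W \right)} = 2 - \left(\left(W^{2} + W W\right) - 14\right) = 2 - \left(\left(W^{2} + W^{2}\right) - 14\right) = 2 - \left(2 W^{2} - 14\right) = 2 - \left(-14 + 2 W^{2}\right) = 16 - 2 W^{2}$)
$\left(U{\left(-18 \right)} - 132\right)^{2} = \left(\left(16 - 2 \left(-18\right)^{2}\right) - 132\right)^{2} = \left(\left(16 - 648\right) - 132\right)^{2} = \left(-632 - 132\right)^{2} = \left(-764\right)^{2} = 583696$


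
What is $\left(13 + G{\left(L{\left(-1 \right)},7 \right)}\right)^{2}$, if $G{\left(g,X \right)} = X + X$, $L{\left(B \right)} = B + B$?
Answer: $729$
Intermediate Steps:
$L{\left(B \right)} = 2 B$
$G{\left(g,X \right)} = 2 X$
$\left(13 + G{\left(L{\left(-1 \right)},7 \right)}\right)^{2} = \left(13 + 2 \cdot 7\right)^{2} = \left(13 + 14\right)^{2} = 27^{2} = 729$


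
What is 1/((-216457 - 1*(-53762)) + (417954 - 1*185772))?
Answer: 1/69487 ≈ 1.4391e-5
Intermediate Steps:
1/((-216457 - 1*(-53762)) + (417954 - 1*185772)) = 1/((-216457 + 53762) + (417954 - 185772)) = 1/(-162695 + 232182) = 1/69487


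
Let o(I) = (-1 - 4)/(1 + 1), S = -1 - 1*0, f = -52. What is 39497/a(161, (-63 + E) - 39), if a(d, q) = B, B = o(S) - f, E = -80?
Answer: 78994/99 ≈ 797.92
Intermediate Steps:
S = -1 (S = -1 + 0 = -1)
o(I) = -5/2
B = 99/2 (B = -5/2 - 1*(-52) = -5/2 + 52 = 99/2 ≈ 49.500)
a(d, q) = 99/2
39497/a(161, (-63 + E) - 39) = 39497/(99/2) = 39497*(2/99) = 78994/99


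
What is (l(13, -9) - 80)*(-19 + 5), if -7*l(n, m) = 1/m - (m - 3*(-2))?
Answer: 10132/9 ≈ 1125.8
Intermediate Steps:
l(n, m) = 6/7 - 1/(7*m) + m/7 (l(n, m) = -(1/m - (m - 3*(-2)))/7 = -(1/m - (m + 6))/7 = -(1/m - (6 + m))/7 = -(1/m + (-6 - m))/7 = -(-6 + 1/m - m)/7 = 6/7 - 1/(7*m) + m/7)
(l(13, -9) - 80)*(-19 + 5) = ((⅐)*(-1 - 9*(6 - 9))/(-9) - 80)*(-19 + 5) = ((⅐)*(-⅑)*(-1 - 9*(-3)) - 80)*(-14) = ((⅐)*(-⅑)*(-1 + 27) - 80)*(-14) = ((⅐)*(-⅑)*26 - 80)*(-14) = (-26/63 - 80)*(-14) = -5066/63*(-14) = 10132/9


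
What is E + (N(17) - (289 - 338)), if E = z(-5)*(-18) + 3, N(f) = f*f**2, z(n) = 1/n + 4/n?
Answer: 4983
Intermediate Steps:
z(n) = 5/n (z(n) = 1/n + 4/n = 5/n)
N(f) = f**3
E = 21 (E = (5/(-5))*(-18) + 3 = (5*(-1/5))*(-18) + 3 = -1*(-18) + 3 = 18 + 3 = 21)
E + (N(17) - (289 - 338)) = 21 + (17**3 - (289 - 338)) = 21 + (4913 - 1*(-49)) = 21 + (4913 + 49) = 21 + 4962 = 4983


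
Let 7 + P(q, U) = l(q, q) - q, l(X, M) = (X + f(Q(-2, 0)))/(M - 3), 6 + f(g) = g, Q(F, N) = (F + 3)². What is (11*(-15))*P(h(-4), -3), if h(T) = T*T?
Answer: 47520/13 ≈ 3655.4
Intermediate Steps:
Q(F, N) = (3 + F)²
f(g) = -6 + g
h(T) = T²
l(X, M) = (-5 + X)/(-3 + M) (l(X, M) = (X + (-6 + (3 - 2)²))/(M - 3) = (X + (-6 + 1²))/(-3 + M) = (X + (-6 + 1))/(-3 + M) = (X - 5)/(-3 + M) = (-5 + X)/(-3 + M))
P(q, U) = -7 - q + (-5 + q)/(-3 + q) (P(q, U) = -7 + ((-5 + q)/(-3 + q) - q) = -7 + (-q + (-5 + q)/(-3 + q)) = -7 - q + (-5 + q)/(-3 + q))
(11*(-15))*P(h(-4), -3) = (11*(-15))*((16 - ((-4)²)² - 3*(-4)²)/(-3 + (-4)²)) = -165*(16 - 1*16² - 3*16)/(-3 + 16) = -165*(16 - 1*256 - 48)/13 = -165*(16 - 256 - 48)/13 = -165*(-288)/13 = -165*(-288/13) = 47520/13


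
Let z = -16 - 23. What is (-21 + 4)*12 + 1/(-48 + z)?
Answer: -17749/87 ≈ -204.01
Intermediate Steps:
z = -39
(-21 + 4)*12 + 1/(-48 + z) = (-21 + 4)*12 + 1/(-48 - 39) = -17*12 + 1/(-87) = -204 - 1/87 = -17749/87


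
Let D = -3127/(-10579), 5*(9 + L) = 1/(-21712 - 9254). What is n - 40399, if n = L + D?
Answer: -66185660857729/1637946570 ≈ -40408.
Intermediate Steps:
L = -1393471/154830 (L = -9 + 1/(5*(-21712 - 9254)) = -9 + (⅕)/(-30966) = -9 + (⅕)*(-1/30966) = -9 - 1/154830 = -1393471/154830 ≈ -9.0000)
D = 3127/10579 (D = -3127*(-1/10579) = 3127/10579 ≈ 0.29559)
n = -14257376299/1637946570 (n = -1393471/154830 + 3127/10579 = -14257376299/1637946570 ≈ -8.7044)
n - 40399 = -14257376299/1637946570 - 40399 = -66185660857729/1637946570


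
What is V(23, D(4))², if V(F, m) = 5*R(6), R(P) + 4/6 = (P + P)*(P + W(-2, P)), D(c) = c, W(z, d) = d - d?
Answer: 1144900/9 ≈ 1.2721e+5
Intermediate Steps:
W(z, d) = 0
R(P) = -⅔ + 2*P² (R(P) = -⅔ + (P + P)*(P + 0) = -⅔ + (2*P)*P = -⅔ + 2*P²)
V(F, m) = 1070/3 (V(F, m) = 5*(-⅔ + 2*6²) = 5*(-⅔ + 2*36) = 5*(-⅔ + 72) = 5*(214/3) = 1070/3)
V(23, D(4))² = (1070/3)² = 1144900/9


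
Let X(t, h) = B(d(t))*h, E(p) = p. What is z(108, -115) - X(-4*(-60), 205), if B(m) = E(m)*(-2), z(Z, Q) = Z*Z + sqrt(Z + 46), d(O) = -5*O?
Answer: -480336 + sqrt(154) ≈ -4.8032e+5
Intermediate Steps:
z(Z, Q) = Z**2 + sqrt(46 + Z)
B(m) = -2*m (B(m) = m*(-2) = -2*m)
X(t, h) = 10*h*t (X(t, h) = (-(-10)*t)*h = (10*t)*h = 10*h*t)
z(108, -115) - X(-4*(-60), 205) = (108**2 + sqrt(46 + 108)) - 10*205*(-4*(-60)) = (11664 + sqrt(154)) - 10*205*240 = (11664 + sqrt(154)) - 1*492000 = (11664 + sqrt(154)) - 492000 = -480336 + sqrt(154)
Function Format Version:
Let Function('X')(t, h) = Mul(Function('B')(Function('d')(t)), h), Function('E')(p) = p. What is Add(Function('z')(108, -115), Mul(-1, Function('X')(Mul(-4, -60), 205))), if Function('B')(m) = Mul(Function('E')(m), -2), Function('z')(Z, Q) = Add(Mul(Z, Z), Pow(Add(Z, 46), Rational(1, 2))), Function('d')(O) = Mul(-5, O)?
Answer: Add(-480336, Pow(154, Rational(1, 2))) ≈ -4.8032e+5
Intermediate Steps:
Function('z')(Z, Q) = Add(Pow(Z, 2), Pow(Add(46, Z), Rational(1, 2)))
Function('B')(m) = Mul(-2, m) (Function('B')(m) = Mul(m, -2) = Mul(-2, m))
Function('X')(t, h) = Mul(10, h, t) (Function('X')(t, h) = Mul(Mul(-2, Mul(-5, t)), h) = Mul(Mul(10, t), h) = Mul(10, h, t))
Add(Function('z')(108, -115), Mul(-1, Function('X')(Mul(-4, -60), 205))) = Add(Add(Pow(108, 2), Pow(Add(46, 108), Rational(1, 2))), Mul(-1, Mul(10, 205, Mul(-4, -60)))) = Add(Add(11664, Pow(154, Rational(1, 2))), Mul(-1, Mul(10, 205, 240))) = Add(Add(11664, Pow(154, Rational(1, 2))), Mul(-1, 492000)) = Add(Add(11664, Pow(154, Rational(1, 2))), -492000) = Add(-480336, Pow(154, Rational(1, 2)))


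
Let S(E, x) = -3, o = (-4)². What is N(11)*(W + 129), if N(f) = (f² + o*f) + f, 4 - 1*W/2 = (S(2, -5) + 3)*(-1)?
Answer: 42196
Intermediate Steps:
o = 16
W = 8 (W = 8 - 2*(-3 + 3)*(-1) = 8 - 0*(-1) = 8 - 2*0 = 8 + 0 = 8)
N(f) = f² + 17*f (N(f) = (f² + 16*f) + f = f² + 17*f)
N(11)*(W + 129) = (11*(17 + 11))*(8 + 129) = (11*28)*137 = 308*137 = 42196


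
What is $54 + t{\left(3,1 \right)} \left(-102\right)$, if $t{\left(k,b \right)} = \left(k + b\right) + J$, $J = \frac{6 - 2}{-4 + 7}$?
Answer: $-490$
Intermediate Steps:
$J = \frac{4}{3} \approx 1.3333$
$t{\left(k,b \right)} = \frac{4}{3} + b + k$ ($t{\left(k,b \right)} = \left(k + b\right) + \frac{4}{3} = \left(b + k\right) + \frac{4}{3} = \frac{4}{3} + b + k$)
$54 + t{\left(3,1 \right)} \left(-102\right) = 54 + \left(\frac{4}{3} + 1 + 3\right) \left(-102\right) = 54 + \frac{16}{3} \left(-102\right) = 54 - 544 = -490$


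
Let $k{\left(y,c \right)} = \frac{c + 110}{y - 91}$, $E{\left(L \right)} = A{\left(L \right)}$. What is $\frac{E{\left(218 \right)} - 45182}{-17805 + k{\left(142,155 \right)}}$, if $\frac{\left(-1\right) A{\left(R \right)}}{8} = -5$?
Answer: $\frac{1151121}{453895} \approx 2.5361$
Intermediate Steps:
$A{\left(R \right)} = 40$ ($A{\left(R \right)} = \left(-8\right) \left(-5\right) = 40$)
$E{\left(L \right)} = 40$
$k{\left(y,c \right)} = \frac{110 + c}{-91 + y}$
$\frac{E{\left(218 \right)} - 45182}{-17805 + k{\left(142,155 \right)}} = \frac{40 - 45182}{-17805 + \frac{110 + 155}{-91 + 142}} = - \frac{45142}{-17805 + \frac{1}{51} \cdot 265} = - \frac{45142}{-17805 + \frac{265}{51}} = - \frac{45142}{- \frac{907790}{51}} = \left(-45142\right) \left(- \frac{51}{907790}\right) = \frac{1151121}{453895}$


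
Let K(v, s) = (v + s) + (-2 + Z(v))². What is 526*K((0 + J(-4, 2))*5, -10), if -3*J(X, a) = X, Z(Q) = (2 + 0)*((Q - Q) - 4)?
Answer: 152540/3 ≈ 50847.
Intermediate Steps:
Z(Q) = -8 (Z(Q) = 2*(0 - 4) = 2*(-4) = -8)
J(X, a) = -X/3
K(v, s) = 100 + s + v (K(v, s) = (v + s) + (-2 - 8)² = (s + v) + (-10)² = (s + v) + 100 = 100 + s + v)
526*K((0 + J(-4, 2))*5, -10) = 526*(100 - 10 + (0 - ⅓*(-4))*5) = 526*(100 - 10 + (0 + 4/3)*5) = 526*(100 - 10 + (4/3)*5) = 526*(100 - 10 + 20/3) = 526*(290/3) = 152540/3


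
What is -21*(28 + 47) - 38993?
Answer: -40568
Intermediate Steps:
-21*(28 + 47) - 38993 = -21*75 - 38993 = -1575 - 38993 = -40568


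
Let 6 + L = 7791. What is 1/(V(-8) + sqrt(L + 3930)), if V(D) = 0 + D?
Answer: 8/11651 + sqrt(11715)/11651 ≈ 0.0099765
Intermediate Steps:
L = 7785 (L = -6 + 7791 = 7785)
V(D) = D
1/(V(-8) + sqrt(L + 3930)) = 1/(-8 + sqrt(7785 + 3930)) = 1/(-8 + sqrt(11715))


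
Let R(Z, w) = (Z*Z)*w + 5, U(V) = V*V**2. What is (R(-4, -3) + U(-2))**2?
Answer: 2601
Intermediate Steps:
U(V) = V**3
R(Z, w) = 5 + w*Z**2 (R(Z, w) = Z**2*w + 5 = w*Z**2 + 5 = 5 + w*Z**2)
(R(-4, -3) + U(-2))**2 = ((5 - 3*(-4)**2) + (-2)**3)**2 = ((5 - 3*16) - 8)**2 = ((5 - 48) - 8)**2 = (-43 - 8)**2 = (-51)**2 = 2601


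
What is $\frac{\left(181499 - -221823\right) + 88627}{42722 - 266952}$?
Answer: $- \frac{491949}{224230} \approx -2.1939$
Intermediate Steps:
$\frac{\left(181499 - -221823\right) + 88627}{42722 - 266952} = \frac{\left(181499 + 221823\right) + 88627}{-224230} = \left(403322 + 88627\right) \left(- \frac{1}{224230}\right) = 491949 \left(- \frac{1}{224230}\right) = - \frac{491949}{224230}$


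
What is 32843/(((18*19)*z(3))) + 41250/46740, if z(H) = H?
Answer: 691844/21033 ≈ 32.893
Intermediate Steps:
32843/(((18*19)*z(3))) + 41250/46740 = 32843/(((18*19)*3)) + 41250/46740 = 32843/((342*3)) + 41250*(1/46740) = 32843/1026 + 1375/1558 = 691844/21033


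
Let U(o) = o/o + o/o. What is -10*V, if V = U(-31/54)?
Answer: -20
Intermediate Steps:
U(o) = 2 (U(o) = 1 + 1 = 2)
V = 2
-10*V = -10*2 = -20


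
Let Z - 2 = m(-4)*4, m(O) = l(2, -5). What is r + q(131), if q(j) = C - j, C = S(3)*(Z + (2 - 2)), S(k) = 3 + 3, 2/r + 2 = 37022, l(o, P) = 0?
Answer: -2202689/18510 ≈ -119.00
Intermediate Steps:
m(O) = 0
r = 1/18510 (r = 2/(-2 + 37022) = 2/37020 = 2*(1/37020) = 1/18510 ≈ 5.4025e-5)
S(k) = 6
Z = 2 (Z = 2 + 0*4 = 2 + 0 = 2)
C = 12 (C = 6*(2 + (2 - 2)) = 6*(2 + 0) = 6*2 = 12)
q(j) = 12 - j
r + q(131) = 1/18510 + (12 - 1*131) = 1/18510 + (12 - 131) = 1/18510 - 119 = -2202689/18510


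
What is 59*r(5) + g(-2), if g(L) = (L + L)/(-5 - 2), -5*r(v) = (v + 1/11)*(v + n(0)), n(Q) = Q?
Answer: -23084/77 ≈ -299.79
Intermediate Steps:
r(v) = -v*(1/11 + v)/5 (r(v) = -(v + 1/11)*(v + 0)/5 = -(v + 1/11)*v/5 = -(1/11 + v)*v/5 = -v*(1/11 + v)/5)
g(L) = -2*L/7 (g(L) = (2*L)/(-7) = (2*L)*(-⅐) = -2*L/7)
59*r(5) + g(-2) = 59*((1/55)*5*(-1 - 11*5)) - 2/7*(-2) = 59*((1/55)*5*(-1 - 55)) + 4/7 = 59*((1/55)*5*(-56)) + 4/7 = 59*(-56/11) + 4/7 = -3304/11 + 4/7 = -23084/77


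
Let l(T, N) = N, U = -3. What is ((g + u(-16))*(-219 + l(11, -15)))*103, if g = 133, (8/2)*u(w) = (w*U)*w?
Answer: 1422018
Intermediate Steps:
u(w) = -3*w**2/4 (u(w) = ((w*(-3))*w)/4 = ((-3*w)*w)/4 = (-3*w**2)/4 = -3*w**2/4)
((g + u(-16))*(-219 + l(11, -15)))*103 = ((133 - 3/4*(-16)**2)*(-219 - 15))*103 = ((133 - 3/4*256)*(-234))*103 = ((133 - 192)*(-234))*103 = -59*(-234)*103 = 13806*103 = 1422018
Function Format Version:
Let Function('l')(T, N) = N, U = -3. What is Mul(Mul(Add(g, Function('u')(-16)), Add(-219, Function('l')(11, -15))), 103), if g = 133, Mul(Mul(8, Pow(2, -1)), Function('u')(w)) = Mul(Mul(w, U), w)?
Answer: 1422018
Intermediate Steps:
Function('u')(w) = Mul(Rational(-3, 4), Pow(w, 2)) (Function('u')(w) = Mul(Rational(1, 4), Mul(Mul(w, -3), w)) = Mul(Rational(1, 4), Mul(Mul(-3, w), w)) = Mul(Rational(1, 4), Mul(-3, Pow(w, 2))) = Mul(Rational(-3, 4), Pow(w, 2)))
Mul(Mul(Add(g, Function('u')(-16)), Add(-219, Function('l')(11, -15))), 103) = Mul(Mul(Add(133, Mul(Rational(-3, 4), Pow(-16, 2))), Add(-219, -15)), 103) = Mul(Mul(Add(133, Mul(Rational(-3, 4), 256)), -234), 103) = Mul(Mul(Add(133, -192), -234), 103) = Mul(Mul(-59, -234), 103) = Mul(13806, 103) = 1422018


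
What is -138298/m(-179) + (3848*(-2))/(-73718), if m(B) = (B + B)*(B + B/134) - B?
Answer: -162421716525/79938472276 ≈ -2.0318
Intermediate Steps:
m(B) = -B + 135*B²/67 (m(B) = (2*B)*(B + B*(1/134)) - B = (2*B)*(B + B/134) - B = (2*B)*(135*B/134) - B = 135*B²/67 - B = -B + 135*B²/67)
-138298/m(-179) + (3848*(-2))/(-73718) = -138298*(-67/(179*(-67 + 135*(-179)))) + (3848*(-2))/(-73718) = -138298*(-67/(179*(-67 - 24165))) - 7696*(-1/73718) = -138298/((1/67)*(-179)*(-24232)) + 3848/36859 = -138298/4337528/67 + 3848/36859 = -138298*67/4337528 + 3848/36859 = -4632983/2168764 + 3848/36859 = -162421716525/79938472276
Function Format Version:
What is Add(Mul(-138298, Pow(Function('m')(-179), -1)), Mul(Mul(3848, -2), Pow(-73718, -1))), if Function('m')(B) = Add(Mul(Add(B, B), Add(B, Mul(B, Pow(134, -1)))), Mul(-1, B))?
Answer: Rational(-162421716525, 79938472276) ≈ -2.0318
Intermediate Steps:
Function('m')(B) = Add(Mul(-1, B), Mul(Rational(135, 67), Pow(B, 2))) (Function('m')(B) = Add(Mul(Mul(2, B), Add(B, Mul(B, Rational(1, 134)))), Mul(-1, B)) = Add(Mul(Mul(2, B), Add(B, Mul(Rational(1, 134), B))), Mul(-1, B)) = Add(Mul(Mul(2, B), Mul(Rational(135, 134), B)), Mul(-1, B)) = Add(Mul(Rational(135, 67), Pow(B, 2)), Mul(-1, B)) = Add(Mul(-1, B), Mul(Rational(135, 67), Pow(B, 2))))
Add(Mul(-138298, Pow(Function('m')(-179), -1)), Mul(Mul(3848, -2), Pow(-73718, -1))) = Add(Mul(-138298, Pow(Mul(Rational(1, 67), -179, Add(-67, Mul(135, -179))), -1)), Mul(Mul(3848, -2), Pow(-73718, -1))) = Add(Mul(-138298, Pow(Mul(Rational(1, 67), -179, Add(-67, -24165)), -1)), Mul(-7696, Rational(-1, 73718))) = Add(Mul(-138298, Pow(Mul(Rational(1, 67), -179, -24232), -1)), Rational(3848, 36859)) = Add(Mul(-138298, Pow(Rational(4337528, 67), -1)), Rational(3848, 36859)) = Add(Mul(-138298, Rational(67, 4337528)), Rational(3848, 36859)) = Add(Rational(-4632983, 2168764), Rational(3848, 36859)) = Rational(-162421716525, 79938472276)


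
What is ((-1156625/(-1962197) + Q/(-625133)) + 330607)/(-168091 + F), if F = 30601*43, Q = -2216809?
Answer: 405538891833756505/1407871738330642152 ≈ 0.28805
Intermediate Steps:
F = 1315843
((-1156625/(-1962197) + Q/(-625133)) + 330607)/(-168091 + F) = ((-1156625/(-1962197) - 2216809/(-625133)) + 330607)/(-168091 + 1315843) = ((-1156625*(-1/1962197) - 2216809*(-1/625133)) + 330607)/1147752 = ((1156625/1962197 + 2216809/625133) + 330607)*(1/1147752) = (5072860425498/1226634097201 + 330607)*(1/1147752) = (405538891833756505/1226634097201)*(1/1147752) = 405538891833756505/1407871738330642152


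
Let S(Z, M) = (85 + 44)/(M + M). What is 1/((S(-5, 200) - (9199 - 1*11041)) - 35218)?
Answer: -400/13350271 ≈ -2.9962e-5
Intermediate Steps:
S(Z, M) = 129/(2*M) (S(Z, M) = 129/((2*M)) = 129*(1/(2*M)) = 129/(2*M))
1/((S(-5, 200) - (9199 - 1*11041)) - 35218) = 1/(((129/2)/200 - (9199 - 1*11041)) - 35218) = 1/(((129/2)*(1/200) - (9199 - 11041)) - 35218) = 1/((129/400 - 1*(-1842)) - 35218) = 1/((129/400 + 1842) - 35218) = 1/(736929/400 - 35218) = 1/(-13350271/400) = -400/13350271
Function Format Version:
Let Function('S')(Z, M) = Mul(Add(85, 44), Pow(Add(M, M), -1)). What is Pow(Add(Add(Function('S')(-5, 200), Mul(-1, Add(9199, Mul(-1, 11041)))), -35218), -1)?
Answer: Rational(-400, 13350271) ≈ -2.9962e-5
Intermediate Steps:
Function('S')(Z, M) = Mul(Rational(129, 2), Pow(M, -1)) (Function('S')(Z, M) = Mul(129, Pow(Mul(2, M), -1)) = Mul(129, Mul(Rational(1, 2), Pow(M, -1))) = Mul(Rational(129, 2), Pow(M, -1)))
Pow(Add(Add(Function('S')(-5, 200), Mul(-1, Add(9199, Mul(-1, 11041)))), -35218), -1) = Pow(Add(Add(Mul(Rational(129, 2), Pow(200, -1)), Mul(-1, Add(9199, Mul(-1, 11041)))), -35218), -1) = Pow(Add(Add(Mul(Rational(129, 2), Rational(1, 200)), Mul(-1, Add(9199, -11041))), -35218), -1) = Pow(Add(Add(Rational(129, 400), Mul(-1, -1842)), -35218), -1) = Pow(Add(Add(Rational(129, 400), 1842), -35218), -1) = Pow(Add(Rational(736929, 400), -35218), -1) = Pow(Rational(-13350271, 400), -1) = Rational(-400, 13350271)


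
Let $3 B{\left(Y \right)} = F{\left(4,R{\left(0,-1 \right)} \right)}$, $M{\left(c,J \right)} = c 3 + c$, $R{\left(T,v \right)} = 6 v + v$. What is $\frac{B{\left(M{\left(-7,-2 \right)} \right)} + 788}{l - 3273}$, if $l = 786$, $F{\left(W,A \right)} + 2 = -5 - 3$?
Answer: $- \frac{2354}{7461} \approx -0.31551$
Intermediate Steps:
$R{\left(T,v \right)} = 7 v$
$M{\left(c,J \right)} = 4 c$ ($M{\left(c,J \right)} = 3 c + c = 4 c$)
$F{\left(W,A \right)} = -10$ ($F{\left(W,A \right)} = -2 - 8 = -10$)
$B{\left(Y \right)} = - \frac{10}{3}$ ($B{\left(Y \right)} = \frac{1}{3} \left(-10\right) = - \frac{10}{3}$)
$\frac{B{\left(M{\left(-7,-2 \right)} \right)} + 788}{l - 3273} = \frac{- \frac{10}{3} + 788}{786 - 3273} = \frac{2354}{3 \left(-2487\right)} = \frac{2354}{3} \left(- \frac{1}{2487}\right) = - \frac{2354}{7461}$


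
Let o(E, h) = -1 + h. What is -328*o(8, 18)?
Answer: -5576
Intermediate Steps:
-328*o(8, 18) = -328*(-1 + 18) = -328*17 = -5576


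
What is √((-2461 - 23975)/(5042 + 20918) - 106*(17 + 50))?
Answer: I*√299179842610/6490 ≈ 84.279*I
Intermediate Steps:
√((-2461 - 23975)/(5042 + 20918) - 106*(17 + 50)) = √(-26436/25960 - 106*67) = √(-26436*1/25960 - 7102) = √(-6609/6490 - 7102) = √(-46098589/6490) = I*√299179842610/6490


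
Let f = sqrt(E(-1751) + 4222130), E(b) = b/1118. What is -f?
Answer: -49*sqrt(2197975702)/1118 ≈ -2054.8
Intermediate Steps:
E(b) = b/1118 (E(b) = b*(1/1118) = b/1118)
f = 49*sqrt(2197975702)/1118 (f = sqrt((1/1118)*(-1751) + 4222130) = sqrt(-1751/1118 + 4222130) = sqrt(4720339589/1118) = 49*sqrt(2197975702)/1118 ≈ 2054.8)
-f = -49*sqrt(2197975702)/1118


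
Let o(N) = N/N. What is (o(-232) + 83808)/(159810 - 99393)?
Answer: 83809/60417 ≈ 1.3872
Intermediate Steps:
o(N) = 1
(o(-232) + 83808)/(159810 - 99393) = (1 + 83808)/(159810 - 99393) = 83809/60417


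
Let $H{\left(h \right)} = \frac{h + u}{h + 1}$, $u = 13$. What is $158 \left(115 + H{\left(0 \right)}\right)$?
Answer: $20224$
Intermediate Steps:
$H{\left(h \right)} = \frac{13 + h}{1 + h}$ ($H{\left(h \right)} = \frac{h + 13}{h + 1} = \frac{13 + h}{1 + h}$)
$158 \left(115 + H{\left(0 \right)}\right) = 158 \left(115 + \frac{13 + 0}{1 + 0}\right) = 158 \left(115 + 1^{-1} \cdot 13\right) = 158 \left(115 + 1 \cdot 13\right) = 158 \left(115 + 13\right) = 158 \cdot 128 = 20224$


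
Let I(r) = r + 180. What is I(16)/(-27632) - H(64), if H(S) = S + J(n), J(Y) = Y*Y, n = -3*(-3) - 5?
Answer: -552689/6908 ≈ -80.007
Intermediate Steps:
I(r) = 180 + r
n = 4 (n = 9 - 5 = 4)
J(Y) = Y²
H(S) = 16 + S (H(S) = S + 4² = S + 16 = 16 + S)
I(16)/(-27632) - H(64) = (180 + 16)/(-27632) - (16 + 64) = 196*(-1/27632) - 1*80 = -49/6908 - 80 = -552689/6908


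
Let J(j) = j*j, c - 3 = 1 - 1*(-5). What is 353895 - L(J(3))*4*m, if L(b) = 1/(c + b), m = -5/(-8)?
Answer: 12740215/36 ≈ 3.5390e+5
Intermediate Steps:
c = 9 (c = 3 + (1 - 1*(-5)) = 3 + (1 + 5) = 3 + 6 = 9)
J(j) = j²
m = 5/8 (m = -5*(-⅛) = 5/8 ≈ 0.62500)
L(b) = 1/(9 + b)
353895 - L(J(3))*4*m = 353895 - 4/(9 + 3²)*5/8 = 353895 - 4/(9 + 9)*5/8 = 353895 - 4/18*5/8 = 353895 - (1/18)*4*5/8 = 353895 - 2*5/(9*8) = 353895 - 1*5/36 = 353895 - 5/36 = 12740215/36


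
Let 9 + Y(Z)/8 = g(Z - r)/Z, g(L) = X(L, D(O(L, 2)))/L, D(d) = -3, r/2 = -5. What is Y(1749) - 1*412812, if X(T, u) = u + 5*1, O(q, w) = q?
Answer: -1270233910028/3076491 ≈ -4.1288e+5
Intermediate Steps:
r = -10 (r = 2*(-5) = -10)
X(T, u) = 5 + u (X(T, u) = u + 5 = 5 + u)
g(L) = 2/L (g(L) = (5 - 3)/L = 2/L)
Y(Z) = -72 + 16/(Z*(10 + Z)) (Y(Z) = -72 + 8*((2/(Z - 1*(-10)))/Z) = -72 + 8*((2/(Z + 10))/Z) = -72 + 8*((2/(10 + Z))/Z) = -72 + 8*(2/(Z*(10 + Z))) = -72 + 16/(Z*(10 + Z)))
Y(1749) - 1*412812 = (-72 + 16/(1749*(10 + 1749))) - 1*412812 = (-72 + 16*(1/1749)/1759) - 412812 = (-72 + 16*(1/1749)*(1/1759)) - 412812 = (-72 + 16/3076491) - 412812 = -221507336/3076491 - 412812 = -1270233910028/3076491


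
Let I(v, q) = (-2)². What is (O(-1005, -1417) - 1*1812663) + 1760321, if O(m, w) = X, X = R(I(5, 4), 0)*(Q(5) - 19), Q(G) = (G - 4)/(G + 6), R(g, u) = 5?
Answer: -576802/11 ≈ -52437.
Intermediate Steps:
I(v, q) = 4
Q(G) = (-4 + G)/(6 + G)
X = -1040/11 (X = 5*((-4 + 5)/(6 + 5) - 19) = 5*(1/11 - 19) = 5*(-208/11) = -1040/11 ≈ -94.545)
O(m, w) = -1040/11
(O(-1005, -1417) - 1*1812663) + 1760321 = (-1040/11 - 1*1812663) + 1760321 = (-1040/11 - 1812663) + 1760321 = -19940333/11 + 1760321 = -576802/11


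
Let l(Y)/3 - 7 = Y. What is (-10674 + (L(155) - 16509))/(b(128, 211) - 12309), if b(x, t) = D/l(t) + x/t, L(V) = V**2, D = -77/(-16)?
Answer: 6972560832/27175734697 ≈ 0.25657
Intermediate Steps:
l(Y) = 21 + 3*Y
D = 77/16 (D = -77*(-1/16) = 77/16 ≈ 4.8125)
b(x, t) = 77/(16*(21 + 3*t)) + x/t
(-10674 + (L(155) - 16509))/(b(128, 211) - 12309) = (-10674 + (155**2 - 16509))/(((77/48)*211 + 128*(7 + 211))/(211*(7 + 211)) - 12309) = (-10674 + (24025 - 16509))/((1/211)*(16247/48 + 128*218)/218 - 12309) = (-10674 + 7516)/((1/211)*(1/218)*(16247/48 + 27904) - 12309) = -3158/((1/211)*(1/218)*(1355639/48) - 12309) = -3158/(1355639/2207904 - 12309) = -3158/(-27175734697/2207904) = -3158*(-2207904/27175734697) = 6972560832/27175734697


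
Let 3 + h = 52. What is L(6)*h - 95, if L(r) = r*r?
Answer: 1669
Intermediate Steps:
h = 49 (h = -3 + 52 = 49)
L(r) = r**2
L(6)*h - 95 = 6**2*49 - 95 = 36*49 - 95 = 1764 - 95 = 1669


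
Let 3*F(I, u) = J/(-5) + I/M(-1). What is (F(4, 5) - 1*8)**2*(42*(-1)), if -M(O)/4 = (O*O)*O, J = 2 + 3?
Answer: -2688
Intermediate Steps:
J = 5
M(O) = -4*O**3 (M(O) = -4*O*O*O = -4*O**2*O = -4*O**3)
F(I, u) = -1/3 + I/12 (F(I, u) = (5/(-5) + I/((-4*(-1)**3)))/3 = (5*(-1/5) + I/((-4*(-1))))/3 = (-1 + I/4)/3 = -1/3 + I/12)
(F(4, 5) - 1*8)**2*(42*(-1)) = ((-1/3 + (1/12)*4) - 1*8)**2*(42*(-1)) = ((-1/3 + 1/3) - 8)**2*(-42) = (0 - 8)**2*(-42) = (-8)**2*(-42) = 64*(-42) = -2688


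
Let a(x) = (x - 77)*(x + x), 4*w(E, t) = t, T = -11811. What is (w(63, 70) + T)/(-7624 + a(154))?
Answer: -23587/32184 ≈ -0.73288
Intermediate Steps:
w(E, t) = t/4
a(x) = 2*x*(-77 + x) (a(x) = (-77 + x)*(2*x) = 2*x*(-77 + x))
(w(63, 70) + T)/(-7624 + a(154)) = ((¼)*70 - 11811)/(-7624 + 2*154*(-77 + 154)) = (35/2 - 11811)/(-7624 + 2*154*77) = -23587/(2*(-7624 + 23716)) = -23587/2/16092 = -23587/2*1/16092 = -23587/32184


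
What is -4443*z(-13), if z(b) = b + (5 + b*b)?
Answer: -715323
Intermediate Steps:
z(b) = 5 + b + b² (z(b) = b + (5 + b²) = 5 + b + b²)
-4443*z(-13) = -4443*(5 - 13 + (-13)²) = -4443*(5 - 13 + 169) = -4443*161 = -715323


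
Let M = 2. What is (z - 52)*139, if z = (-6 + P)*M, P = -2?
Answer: -9452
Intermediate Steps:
z = -16 (z = (-6 - 2)*2 = -8*2 = -16)
(z - 52)*139 = (-16 - 52)*139 = -68*139 = -9452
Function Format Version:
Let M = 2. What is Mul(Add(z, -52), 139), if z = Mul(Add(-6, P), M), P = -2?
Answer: -9452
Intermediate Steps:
z = -16 (z = Mul(Add(-6, -2), 2) = Mul(-8, 2) = -16)
Mul(Add(z, -52), 139) = Mul(Add(-16, -52), 139) = Mul(-68, 139) = -9452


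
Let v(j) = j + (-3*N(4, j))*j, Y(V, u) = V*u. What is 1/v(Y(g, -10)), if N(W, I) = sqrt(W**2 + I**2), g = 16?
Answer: 1/36886880 + 3*sqrt(1601)/9221720 ≈ 1.3044e-5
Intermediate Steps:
N(W, I) = sqrt(I**2 + W**2)
v(j) = j - 3*j*sqrt(16 + j**2) (v(j) = j + (-3*sqrt(j**2 + 4**2))*j = j + (-3*sqrt(j**2 + 16))*j = j + (-3*sqrt(16 + j**2))*j = j - 3*j*sqrt(16 + j**2))
1/v(Y(g, -10)) = 1/((16*(-10))*(1 - 3*sqrt(16 + (16*(-10))**2))) = 1/(-160*(1 - 3*sqrt(16 + (-160)**2))) = 1/(-160*(1 - 3*sqrt(16 + 25600))) = 1/(-160*(1 - 12*sqrt(1601))) = 1/(-160 + 1920*sqrt(1601))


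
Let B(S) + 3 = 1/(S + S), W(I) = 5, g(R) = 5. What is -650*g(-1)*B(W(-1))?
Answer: 9425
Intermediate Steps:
B(S) = -3 + 1/(2*S) (B(S) = -3 + 1/(S + S) = -3 + 1/(2*S))
-650*g(-1)*B(W(-1)) = -3250*(-3 + (½)/5) = -3250*(-3 + (½)*(⅕)) = -3250*(-3 + ⅒) = -3250*(-29)/10 = -650*(-29/2) = 9425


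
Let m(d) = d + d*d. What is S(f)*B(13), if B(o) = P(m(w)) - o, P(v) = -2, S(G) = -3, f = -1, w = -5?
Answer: 45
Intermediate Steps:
m(d) = d + d²
B(o) = -2 - o
S(f)*B(13) = -3*(-2 - 1*13) = -3*(-2 - 13) = -3*(-15) = 45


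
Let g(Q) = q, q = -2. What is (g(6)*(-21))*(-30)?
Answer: -1260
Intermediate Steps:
g(Q) = -2
(g(6)*(-21))*(-30) = -2*(-21)*(-30) = 42*(-30) = -1260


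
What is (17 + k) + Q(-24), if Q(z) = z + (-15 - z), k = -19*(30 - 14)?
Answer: -302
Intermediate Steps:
k = -304 (k = -19*16 = -304)
Q(z) = -15
(17 + k) + Q(-24) = (17 - 304) - 15 = -287 - 15 = -302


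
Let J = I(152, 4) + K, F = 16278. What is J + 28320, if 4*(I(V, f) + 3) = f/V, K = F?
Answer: 6778441/152 ≈ 44595.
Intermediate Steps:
K = 16278
I(V, f) = -3 + f/(4*V) (I(V, f) = -3 + (f/V)/4 = -3 + f/(4*V))
J = 2473801/152 (J = (-3 + (1/4)*4/152) + 16278 = (-3 + (1/4)*4*(1/152)) + 16278 = (-3 + 1/152) + 16278 = -455/152 + 16278 = 2473801/152 ≈ 16275.)
J + 28320 = 2473801/152 + 28320 = 6778441/152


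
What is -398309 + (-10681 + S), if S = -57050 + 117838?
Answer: -348202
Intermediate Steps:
S = 60788
-398309 + (-10681 + S) = -398309 + (-10681 + 60788) = -398309 + 50107 = -348202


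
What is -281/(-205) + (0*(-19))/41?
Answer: 281/205 ≈ 1.3707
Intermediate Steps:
-281/(-205) + (0*(-19))/41 = -281*(-1/205) + 0*(1/41) = 281/205 + 0 = 281/205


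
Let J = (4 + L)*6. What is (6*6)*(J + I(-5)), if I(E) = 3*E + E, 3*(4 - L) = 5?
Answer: 648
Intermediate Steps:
L = 7/3 (L = 4 - ⅓*5 = 4 - 5/3 = 7/3 ≈ 2.3333)
J = 38 (J = (4 + 7/3)*6 = (19/3)*6 = 38)
I(E) = 4*E
(6*6)*(J + I(-5)) = (6*6)*(38 + 4*(-5)) = 36*(38 - 20) = 36*18 = 648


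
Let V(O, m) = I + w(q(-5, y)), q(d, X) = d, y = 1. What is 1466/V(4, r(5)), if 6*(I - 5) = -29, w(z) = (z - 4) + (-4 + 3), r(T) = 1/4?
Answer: -8796/59 ≈ -149.08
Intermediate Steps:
r(T) = 1/4
w(z) = -5 + z (w(z) = (-4 + z) - 1 = -5 + z)
I = 1/6 (I = 5 + (1/6)*(-29) = 5 - 29/6 = 1/6 ≈ 0.16667)
V(O, m) = -59/6 (V(O, m) = 1/6 + (-5 - 5) = 1/6 - 10 = -59/6)
1466/V(4, r(5)) = 1466/(-59/6) = 1466*(-6/59) = -8796/59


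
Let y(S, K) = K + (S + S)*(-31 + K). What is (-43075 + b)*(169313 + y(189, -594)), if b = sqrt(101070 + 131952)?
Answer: 2908897825 - 67531*sqrt(233022) ≈ 2.8763e+9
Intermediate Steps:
y(S, K) = K + 2*S*(-31 + K) (y(S, K) = K + (2*S)*(-31 + K) = K + 2*S*(-31 + K))
b = sqrt(233022) ≈ 482.72
(-43075 + b)*(169313 + y(189, -594)) = (-43075 + sqrt(233022))*(169313 + (-594 - 62*189 + 2*(-594)*189)) = (-43075 + sqrt(233022))*(169313 + (-594 - 11718 - 224532)) = (-43075 + sqrt(233022))*(169313 - 236844) = (-43075 + sqrt(233022))*(-67531) = 2908897825 - 67531*sqrt(233022)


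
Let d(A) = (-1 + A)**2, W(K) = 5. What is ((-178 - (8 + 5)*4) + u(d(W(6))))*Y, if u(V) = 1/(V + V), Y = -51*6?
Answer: 1125927/16 ≈ 70371.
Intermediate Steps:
Y = -306
u(V) = 1/(2*V)
((-178 - (8 + 5)*4) + u(d(W(6))))*Y = ((-178 - (8 + 5)*4) + 1/(2*((-1 + 5)**2)))*(-306) = ((-178 - 13*4) + 1/(2*(4**2)))*(-306) = ((-178 - 1*52) + (1/2)/16)*(-306) = ((-178 - 52) + (1/2)*(1/16))*(-306) = (-230 + 1/32)*(-306) = -7359/32*(-306) = 1125927/16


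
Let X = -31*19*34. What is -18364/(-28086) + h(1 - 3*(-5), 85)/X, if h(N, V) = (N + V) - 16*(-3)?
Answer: 5864075/9071778 ≈ 0.64641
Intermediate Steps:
h(N, V) = 48 + N + V (h(N, V) = (N + V) + 48 = 48 + N + V)
X = -20026 (X = -589*34 = -20026)
-18364/(-28086) + h(1 - 3*(-5), 85)/X = -18364/(-28086) + (48 + (1 - 3*(-5)) + 85)/(-20026) = -18364*(-1/28086) + (48 + (1 + 15) + 85)*(-1/20026) = 9182/14043 + (48 + 16 + 85)*(-1/20026) = 9182/14043 + 149*(-1/20026) = 9182/14043 - 149/20026 = 5864075/9071778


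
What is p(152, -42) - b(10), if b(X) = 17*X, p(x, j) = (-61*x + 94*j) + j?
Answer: -13432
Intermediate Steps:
p(x, j) = -61*x + 95*j
p(152, -42) - b(10) = (-61*152 + 95*(-42)) - 17*10 = (-9272 - 3990) - 1*170 = -13262 - 170 = -13432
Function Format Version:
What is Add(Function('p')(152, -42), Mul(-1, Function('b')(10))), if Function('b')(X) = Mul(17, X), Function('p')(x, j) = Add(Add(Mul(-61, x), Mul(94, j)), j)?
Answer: -13432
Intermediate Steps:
Function('p')(x, j) = Add(Mul(-61, x), Mul(95, j))
Add(Function('p')(152, -42), Mul(-1, Function('b')(10))) = Add(Add(Mul(-61, 152), Mul(95, -42)), Mul(-1, Mul(17, 10))) = Add(Add(-9272, -3990), Mul(-1, 170)) = Add(-13262, -170) = -13432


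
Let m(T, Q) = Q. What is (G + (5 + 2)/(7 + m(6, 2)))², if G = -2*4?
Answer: 4225/81 ≈ 52.161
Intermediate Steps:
G = -8
(G + (5 + 2)/(7 + m(6, 2)))² = (-8 + (5 + 2)/(7 + 2))² = (-8 + 7/9)² = (-65/9)² = 4225/81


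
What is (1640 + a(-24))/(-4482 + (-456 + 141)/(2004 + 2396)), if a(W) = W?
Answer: -1422080/3944223 ≈ -0.36055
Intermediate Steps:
(1640 + a(-24))/(-4482 + (-456 + 141)/(2004 + 2396)) = (1640 - 24)/(-4482 + (-456 + 141)/(2004 + 2396)) = 1616/(-4482 - 315/4400) = 1616/(-4482 - 315*1/4400) = 1616/(-4482 - 63/880) = 1616/(-3944223/880) = 1616*(-880/3944223) = -1422080/3944223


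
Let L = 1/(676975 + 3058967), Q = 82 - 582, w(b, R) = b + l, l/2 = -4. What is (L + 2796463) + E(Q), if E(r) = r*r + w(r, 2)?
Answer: 11379511214611/3735942 ≈ 3.0460e+6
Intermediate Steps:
l = -8 (l = 2*(-4) = -8)
w(b, R) = -8 + b (w(b, R) = b - 8 = -8 + b)
Q = -500
L = 1/3735942 ≈ 2.6767e-7
E(r) = -8 + r + r² (E(r) = r*r + (-8 + r) = r² + (-8 + r) = -8 + r + r²)
(L + 2796463) + E(Q) = (1/3735942 + 2796463) + (-8 - 500 + (-500)²) = 10447423573147/3735942 + (-8 - 500 + 250000) = 10447423573147/3735942 + 249492 = 11379511214611/3735942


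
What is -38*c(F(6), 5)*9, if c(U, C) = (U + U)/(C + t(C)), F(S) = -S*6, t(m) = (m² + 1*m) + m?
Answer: 3078/5 ≈ 615.60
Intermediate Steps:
t(m) = m² + 2*m (t(m) = (m² + m) + m = (m + m²) + m = m² + 2*m)
F(S) = -6*S
c(U, C) = 2*U/(C + C*(2 + C)) (c(U, C) = (U + U)/(C + C*(2 + C)) = (2*U)/(C + C*(2 + C)) = 2*U/(C + C*(2 + C)))
-38*c(F(6), 5)*9 = -76*(-6*6)/(5*(3 + 5))*9 = -76*(-36)/(5*8)*9 = -38*(-9/5)*9 = (342/5)*9 = 3078/5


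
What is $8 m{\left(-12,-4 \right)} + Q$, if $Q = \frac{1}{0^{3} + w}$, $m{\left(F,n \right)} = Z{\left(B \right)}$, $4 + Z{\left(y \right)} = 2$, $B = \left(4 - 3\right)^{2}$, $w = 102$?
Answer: $- \frac{1631}{102} \approx -15.99$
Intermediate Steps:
$B = 1$ ($B = 1^{2} = 1$)
$Z{\left(y \right)} = -2$ ($Z{\left(y \right)} = -4 + 2 = -2$)
$m{\left(F,n \right)} = -2$
$Q = \frac{1}{102}$ ($Q = \frac{1}{0^{3} + 102} = \frac{1}{0 + 102} = \frac{1}{102} \approx 0.0098039$)
$8 m{\left(-12,-4 \right)} + Q = 8 \left(-2\right) + \frac{1}{102} = -16 + \frac{1}{102} = - \frac{1631}{102}$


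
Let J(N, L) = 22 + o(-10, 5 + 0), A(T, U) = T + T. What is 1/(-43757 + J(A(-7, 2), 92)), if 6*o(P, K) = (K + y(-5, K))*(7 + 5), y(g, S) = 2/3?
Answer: -3/131171 ≈ -2.2871e-5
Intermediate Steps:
y(g, S) = 2/3 (y(g, S) = 2*(1/3) = 2/3)
o(P, K) = 4/3 + 2*K (o(P, K) = ((K + 2/3)*(7 + 5))/6 = ((2/3 + K)*12)/6 = (8 + 12*K)/6 = 4/3 + 2*K)
A(T, U) = 2*T
J(N, L) = 100/3 (J(N, L) = 22 + (4/3 + 2*(5 + 0)) = 22 + (4/3 + 2*5) = 22 + (4/3 + 10) = 22 + 34/3 = 100/3)
1/(-43757 + J(A(-7, 2), 92)) = 1/(-43757 + 100/3) = 1/(-131171/3) = -3/131171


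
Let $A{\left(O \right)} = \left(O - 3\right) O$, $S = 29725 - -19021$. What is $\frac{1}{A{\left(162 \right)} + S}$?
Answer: $\frac{1}{74504} \approx 1.3422 \cdot 10^{-5}$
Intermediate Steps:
$S = 48746$ ($S = 29725 + 19021 = 48746$)
$A{\left(O \right)} = O \left(-3 + O\right)$ ($A{\left(O \right)} = \left(-3 + O\right) O = O \left(-3 + O\right)$)
$\frac{1}{A{\left(162 \right)} + S} = \frac{1}{162 \left(-3 + 162\right) + 48746} = \frac{1}{162 \cdot 159 + 48746} = \frac{1}{25758 + 48746} = \frac{1}{74504}$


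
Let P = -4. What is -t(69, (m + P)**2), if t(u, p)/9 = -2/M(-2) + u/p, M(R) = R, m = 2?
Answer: -657/4 ≈ -164.25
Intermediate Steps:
t(u, p) = 9 + 9*u/p (t(u, p) = 9*(-2/(-2) + u/p) = 9*(-2*(-1/2) + u/p) = 9*(1 + u/p) = 9 + 9*u/p)
-t(69, (m + P)**2) = -(9 + 9*69/(2 - 4)**2) = -(9 + 9*69/(-2)**2) = -(9 + 9*69/4) = -(9 + 9*69*(1/4)) = -(9 + 621/4) = -1*657/4 = -657/4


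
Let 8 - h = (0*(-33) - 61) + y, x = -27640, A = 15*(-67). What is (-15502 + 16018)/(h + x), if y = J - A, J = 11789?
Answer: -172/13455 ≈ -0.012783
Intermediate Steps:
A = -1005
y = 12794 (y = 11789 - 1*(-1005) = 11789 + 1005 = 12794)
h = -12725 (h = 8 - ((0*(-33) - 61) + 12794) = 8 - ((0 - 61) + 12794) = 8 - (-61 + 12794) = 8 - 1*12733 = 8 - 12733 = -12725)
(-15502 + 16018)/(h + x) = (-15502 + 16018)/(-12725 - 27640) = 516/(-40365) = 516*(-1/40365) = -172/13455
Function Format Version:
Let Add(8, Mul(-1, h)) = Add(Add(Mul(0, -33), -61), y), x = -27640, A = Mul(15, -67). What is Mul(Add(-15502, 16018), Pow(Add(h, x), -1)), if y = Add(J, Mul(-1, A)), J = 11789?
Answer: Rational(-172, 13455) ≈ -0.012783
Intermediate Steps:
A = -1005
y = 12794 (y = Add(11789, Mul(-1, -1005)) = Add(11789, 1005) = 12794)
h = -12725 (h = Add(8, Mul(-1, Add(Add(Mul(0, -33), -61), 12794))) = Add(8, Mul(-1, Add(Add(0, -61), 12794))) = Add(8, Mul(-1, Add(-61, 12794))) = Add(8, Mul(-1, 12733)) = Add(8, -12733) = -12725)
Mul(Add(-15502, 16018), Pow(Add(h, x), -1)) = Mul(Add(-15502, 16018), Pow(Add(-12725, -27640), -1)) = Mul(516, Pow(-40365, -1)) = Mul(516, Rational(-1, 40365)) = Rational(-172, 13455)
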